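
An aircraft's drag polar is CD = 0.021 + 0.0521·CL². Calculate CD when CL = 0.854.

CD = 0.059

CD = 0.021 + 0.0521 × 0.854² = 0.021 + 0.038 = 0.059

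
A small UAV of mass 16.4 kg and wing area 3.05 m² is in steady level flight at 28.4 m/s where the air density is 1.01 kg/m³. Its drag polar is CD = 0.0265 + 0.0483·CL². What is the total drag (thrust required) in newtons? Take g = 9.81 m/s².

Level flight ⇒ L = W = m·g = 16.4 × 9.81 = 160.88 N.
Dynamic pressure q = 0.5 × 1.01 × 28.4² = 407.3 Pa.
Required CL = L/(qS) = 160.88/(407.3·3.05) = 0.1295.
CD = 0.0265 + 0.0483 × 0.1295² = 0.02731.
D = q·S·CD = 407.3 × 3.05 × 0.02731 = 33.93 N

D = 33.9 N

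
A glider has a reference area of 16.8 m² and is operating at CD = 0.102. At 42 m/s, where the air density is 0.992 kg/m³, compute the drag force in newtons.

D = 1500 N

Dynamic pressure q = ½ρv² = ½ × 0.992 × 42² = 874.9 Pa.
D = q·S·CD = 874.9 × 16.8 × 0.102 = 1500 N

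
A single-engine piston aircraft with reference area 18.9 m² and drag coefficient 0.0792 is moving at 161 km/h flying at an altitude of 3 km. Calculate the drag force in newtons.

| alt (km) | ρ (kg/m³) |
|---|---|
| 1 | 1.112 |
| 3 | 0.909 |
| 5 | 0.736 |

D = 1360 N

At 3 km, from the table: ρ = 0.909 kg/m³.
Convert speed: v = 161 km/h ÷ 3.6 = 44.72 m/s.
D = ½ρv²S·CD = ½ × 0.909 × 44.72² × 18.9 × 0.0792 = 1360 N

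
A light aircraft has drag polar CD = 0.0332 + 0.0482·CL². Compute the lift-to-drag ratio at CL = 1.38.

CD = 0.0332 + 0.0482 × 1.38² = 0.125
L/D = CL/CD = 1.38 / 0.125 = 11

L/D = 11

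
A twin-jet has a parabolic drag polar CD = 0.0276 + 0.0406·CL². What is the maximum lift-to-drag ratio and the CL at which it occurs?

For CD = CD0 + K·CL², (L/D)max occurs at CL* = √(CD0/K) and equals 1/(2√(K·CD0)).
(L/D)max = 1/(2√(0.0406 × 0.0276)) = 1/(2 × 0.03347) = 14.9
CL* = √(0.0276/0.0406) = 0.825

(L/D)max = 14.9, at CL = 0.825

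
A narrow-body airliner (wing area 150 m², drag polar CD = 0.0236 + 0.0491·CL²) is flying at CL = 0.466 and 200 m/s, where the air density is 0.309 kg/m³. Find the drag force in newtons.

D = 31800 N

CD = 0.0236 + 0.0491 × 0.466² = 0.03426
D = ½ρv²S·CD = ½ × 0.309 × 200² × 150 × 0.03426 = 31800 N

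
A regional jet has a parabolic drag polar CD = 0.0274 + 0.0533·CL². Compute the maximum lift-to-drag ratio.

(L/D)max = 13.1

For CD = CD0 + K·CL², (L/D)max occurs at CL* = √(CD0/K) and equals 1/(2√(K·CD0)).
(L/D)max = 1/(2√(0.0533 × 0.0274)) = 1/(2 × 0.03822) = 13.1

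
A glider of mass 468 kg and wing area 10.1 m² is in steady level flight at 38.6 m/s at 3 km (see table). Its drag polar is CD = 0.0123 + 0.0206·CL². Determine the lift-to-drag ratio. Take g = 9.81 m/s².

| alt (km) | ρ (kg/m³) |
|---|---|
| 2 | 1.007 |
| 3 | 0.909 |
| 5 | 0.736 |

L/D = 31.1

At 3 km, from the table: ρ = 0.909 kg/m³.
Weight W = mg = 468 × 9.81 = 4591.1 N; in level flight L = W.
Dynamic pressure q = 0.5 × 0.909 × 38.6² = 677.2 Pa.
Required CL = L/(qS) = 4591.1/(677.2·10.1) = 0.6713.
CD = 0.0123 + 0.0206 × 0.6713² = 0.02158.
L/D = CL/CD = 0.6713 / 0.02158 = 31.1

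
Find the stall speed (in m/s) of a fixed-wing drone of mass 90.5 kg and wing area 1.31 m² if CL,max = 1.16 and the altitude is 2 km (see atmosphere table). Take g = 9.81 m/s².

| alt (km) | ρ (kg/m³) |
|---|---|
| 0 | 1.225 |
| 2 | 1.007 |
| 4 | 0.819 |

V_stall = 34.1 m/s

At 2 km, from the table: ρ = 1.007 kg/m³.
At stall, lift equals weight: L = W = m·g = 90.5 × 9.81 = 887.8 N.
From L = ½ρV²S·CL,max = W: V_stall = √(2W/(ρSCL,max)) = √(2·887.8/(1.007·1.31·1.16))
V_stall = √1160 = 34.1 m/s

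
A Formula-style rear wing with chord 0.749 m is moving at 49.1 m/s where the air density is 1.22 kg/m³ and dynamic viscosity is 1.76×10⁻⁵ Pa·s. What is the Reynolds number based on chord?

Re = 2.55×10^6

Re = ρ·v·c/μ = 1.22 × 49.1 × 0.749 / (1.76×10⁻⁵) = 2.55×10^6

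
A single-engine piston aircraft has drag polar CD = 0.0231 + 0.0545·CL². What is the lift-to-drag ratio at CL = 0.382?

L/D = 12.3

CD = 0.0231 + 0.0545 × 0.382² = 0.03105
L/D = CL/CD = 0.382 / 0.03105 = 12.3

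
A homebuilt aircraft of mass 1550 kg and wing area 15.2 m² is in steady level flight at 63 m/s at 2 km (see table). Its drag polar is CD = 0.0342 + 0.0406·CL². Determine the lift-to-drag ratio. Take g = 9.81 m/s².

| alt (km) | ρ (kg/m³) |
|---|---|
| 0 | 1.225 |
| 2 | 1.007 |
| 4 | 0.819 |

L/D = 11.3

At 2 km, from the table: ρ = 1.007 kg/m³.
In steady level flight, lift balances weight: W = mg = 1550 × 9.81 = 15206 N.
q = ½ρv² = ½ × 1.007 × 63² = 1998 Pa.
CL = 2W/(ρv²S) = 2×15206/(1.007×63²×15.2) = 0.5006.
CD = 0.0342 + 0.0406 × 0.5006² = 0.04437.
L/D = CL/CD = 0.5006 / 0.04437 = 11.3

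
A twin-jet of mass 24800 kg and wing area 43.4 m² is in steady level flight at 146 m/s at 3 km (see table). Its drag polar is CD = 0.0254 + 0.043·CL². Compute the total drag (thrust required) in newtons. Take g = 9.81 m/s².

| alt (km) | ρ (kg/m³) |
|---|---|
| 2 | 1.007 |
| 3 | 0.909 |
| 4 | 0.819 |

D = 16700 N

At 3 km, from the table: ρ = 0.909 kg/m³.
Level flight ⇒ L = W = m·g = 24800 × 9.81 = 2.4329×10^5 N.
Dynamic pressure q = 0.5 × 0.909 × 146² = 9688 Pa.
Required CL = L/(qS) = 2.4329×10^5/(9688·43.4) = 0.5786.
CD = 0.0254 + 0.043 × 0.5786² = 0.0398.
D = q·S·CD = 9688 × 43.4 × 0.0398 = 16730 N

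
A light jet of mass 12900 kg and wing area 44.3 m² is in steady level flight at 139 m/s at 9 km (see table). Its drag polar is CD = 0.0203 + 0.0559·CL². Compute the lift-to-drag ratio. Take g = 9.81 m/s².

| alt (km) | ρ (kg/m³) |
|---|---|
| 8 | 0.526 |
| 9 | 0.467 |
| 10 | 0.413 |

At 9 km, from the table: ρ = 0.467 kg/m³.
Weight W = mg = 12900 × 9.81 = 1.2655×10^5 N; in level flight L = W.
Dynamic pressure q = 0.5 × 0.467 × 139² = 4511 Pa.
CL = 2W/(ρv²S) = 2×1.2655×10^5/(0.467×139²×44.3) = 0.6332.
CD = 0.0203 + 0.0559 × 0.6332² = 0.04271.
L/D = CL/CD = 0.6332 / 0.04271 = 14.8

L/D = 14.8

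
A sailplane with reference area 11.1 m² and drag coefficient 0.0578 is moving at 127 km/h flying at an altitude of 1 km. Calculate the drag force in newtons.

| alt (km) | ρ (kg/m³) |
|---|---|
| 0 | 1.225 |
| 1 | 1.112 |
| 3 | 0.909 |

D = 444 N

At 1 km, from the table: ρ = 1.112 kg/m³.
Convert speed: v = 127 km/h ÷ 3.6 = 35.28 m/s.
Dynamic pressure q = ½ρv² = ½ × 1.112 × 35.28² = 692 Pa.
D = q·S·CD = 692 × 11.1 × 0.0578 = 444 N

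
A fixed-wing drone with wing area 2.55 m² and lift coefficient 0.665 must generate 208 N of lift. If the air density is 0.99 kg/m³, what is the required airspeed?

v = 15.7 m/s

L = ½ρv²S·CL ⇒ v = √(2L/(ρ·S·CL))
v = √(2 × 208 / (0.99 × 2.55 × 0.665)) = √247.8 = 15.7 m/s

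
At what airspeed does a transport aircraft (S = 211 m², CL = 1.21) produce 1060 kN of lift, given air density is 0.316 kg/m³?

L = ½ρv²S·CL ⇒ v = √(2L/(ρ·S·CL))
v = √(2 × 1.06×10^6 / (0.316 × 211 × 1.21)) = √26280 = 162 m/s

v = 162 m/s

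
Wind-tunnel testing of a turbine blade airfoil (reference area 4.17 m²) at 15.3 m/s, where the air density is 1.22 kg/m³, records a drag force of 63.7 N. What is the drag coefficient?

From D = ½ρv²S·CD, rearranging gives CD = 2D/(ρv²S).
CD = 2 × 63.7 / (1.22 × 15.3² × 4.17) = 0.107

CD = 0.107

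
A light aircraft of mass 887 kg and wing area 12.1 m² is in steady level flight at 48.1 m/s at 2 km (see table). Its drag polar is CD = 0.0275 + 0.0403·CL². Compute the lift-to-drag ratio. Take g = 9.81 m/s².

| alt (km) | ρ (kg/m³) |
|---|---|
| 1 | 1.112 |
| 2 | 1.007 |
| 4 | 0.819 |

At 2 km, from the table: ρ = 1.007 kg/m³.
Weight W = mg = 887 × 9.81 = 8701.5 N; in level flight L = W.
q = ½ρv² = ½ × 1.007 × 48.1² = 1165 Pa.
Required CL = L/(qS) = 8701.5/(1165·12.1) = 0.6173.
CD = 0.0275 + 0.0403 × 0.6173² = 0.04286.
L/D = CL/CD = 0.6173 / 0.04286 = 14.4

L/D = 14.4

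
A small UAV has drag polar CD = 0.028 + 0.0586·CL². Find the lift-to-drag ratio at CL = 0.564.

L/D = 12.1

CD = 0.028 + 0.0586 × 0.564² = 0.04664
L/D = CL/CD = 0.564 / 0.04664 = 12.1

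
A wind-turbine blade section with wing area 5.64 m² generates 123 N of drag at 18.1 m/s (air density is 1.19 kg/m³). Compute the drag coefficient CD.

From D = ½ρv²S·CD, rearranging gives CD = 2D/(ρv²S).
CD = 2 × 123 / (1.19 × 18.1² × 5.64) = 0.112

CD = 0.112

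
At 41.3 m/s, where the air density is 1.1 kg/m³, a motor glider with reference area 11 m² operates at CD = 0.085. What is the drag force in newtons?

D = 877 N

D = ½ρv²S·CD = ½ × 1.1 × 41.3² × 11 × 0.085 = 877 N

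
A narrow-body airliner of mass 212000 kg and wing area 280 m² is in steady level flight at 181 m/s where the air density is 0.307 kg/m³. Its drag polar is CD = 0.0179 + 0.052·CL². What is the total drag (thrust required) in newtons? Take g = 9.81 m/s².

Level flight ⇒ L = W = m·g = 212000 × 9.81 = 2.0797×10^6 N.
q = ½ρv² = ½ × 0.307 × 181² = 5029 Pa.
Required CL = L/(qS) = 2.0797×10^6/(5029·280) = 1.477.
CD = 0.0179 + 0.052 × 1.477² = 0.1313.
D = q·S·CD = 5029 × 280 × 0.1313 = 1.849×10^5 N

D = 1.85×10^5 N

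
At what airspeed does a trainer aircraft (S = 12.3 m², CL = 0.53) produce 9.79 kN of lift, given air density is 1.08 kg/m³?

L = ½ρv²S·CL ⇒ v = √(2L/(ρ·S·CL))
v = √(2 × 9790 / (1.08 × 12.3 × 0.53)) = √2781 = 52.7 m/s

v = 52.7 m/s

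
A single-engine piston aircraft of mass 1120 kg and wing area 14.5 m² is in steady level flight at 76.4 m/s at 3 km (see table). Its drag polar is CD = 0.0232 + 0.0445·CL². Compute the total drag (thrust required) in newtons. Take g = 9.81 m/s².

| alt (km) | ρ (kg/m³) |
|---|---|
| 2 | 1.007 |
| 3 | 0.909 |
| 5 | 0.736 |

D = 1030 N

At 3 km, from the table: ρ = 0.909 kg/m³.
In steady level flight, lift balances weight: W = mg = 1120 × 9.81 = 10987 N.
q = ½ρv² = ½ × 0.909 × 76.4² = 2653 Pa.
CL = 2W/(ρv²S) = 2×10987/(0.909×76.4²×14.5) = 0.2856.
CD = 0.0232 + 0.0445 × 0.2856² = 0.02683.
D = q·S·CD = 2653 × 14.5 × 0.02683 = 1032 N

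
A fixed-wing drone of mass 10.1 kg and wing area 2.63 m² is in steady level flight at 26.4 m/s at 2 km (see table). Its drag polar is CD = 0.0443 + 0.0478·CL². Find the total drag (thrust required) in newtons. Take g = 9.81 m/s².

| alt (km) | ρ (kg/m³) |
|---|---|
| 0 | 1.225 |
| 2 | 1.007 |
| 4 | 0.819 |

D = 41.4 N

At 2 km, from the table: ρ = 1.007 kg/m³.
In steady level flight, lift balances weight: W = mg = 10.1 × 9.81 = 99.081 N.
q = ½ρv² = ½ × 1.007 × 26.4² = 350.9 Pa.
Required CL = L/(qS) = 99.081/(350.9·2.63) = 0.1074.
CD = 0.0443 + 0.0478 × 0.1074² = 0.04485.
D = q·S·CD = 350.9 × 2.63 × 0.04485 = 41.39 N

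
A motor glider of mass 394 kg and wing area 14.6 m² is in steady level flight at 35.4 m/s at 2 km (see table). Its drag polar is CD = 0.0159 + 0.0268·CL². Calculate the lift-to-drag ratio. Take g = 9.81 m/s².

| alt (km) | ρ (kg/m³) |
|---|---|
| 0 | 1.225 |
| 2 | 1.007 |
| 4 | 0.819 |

L/D = 20.3

At 2 km, from the table: ρ = 1.007 kg/m³.
Weight W = mg = 394 × 9.81 = 3865.1 N; in level flight L = W.
q = ½ρv² = ½ × 1.007 × 35.4² = 631 Pa.
Required CL = L/(qS) = 3865.1/(631·14.6) = 0.4196.
CD = 0.0159 + 0.0268 × 0.4196² = 0.02062.
L/D = CL/CD = 0.4196 / 0.02062 = 20.3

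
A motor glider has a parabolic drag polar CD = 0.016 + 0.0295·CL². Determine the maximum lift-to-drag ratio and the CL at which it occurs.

(L/D)max = 23, at CL = 0.736

For CD = CD0 + K·CL², (L/D)max occurs at CL* = √(CD0/K) and equals 1/(2√(K·CD0)).
(L/D)max = 1/(2√(0.0295 × 0.016)) = 1/(2 × 0.02173) = 23
CL* = √(0.016/0.0295) = 0.736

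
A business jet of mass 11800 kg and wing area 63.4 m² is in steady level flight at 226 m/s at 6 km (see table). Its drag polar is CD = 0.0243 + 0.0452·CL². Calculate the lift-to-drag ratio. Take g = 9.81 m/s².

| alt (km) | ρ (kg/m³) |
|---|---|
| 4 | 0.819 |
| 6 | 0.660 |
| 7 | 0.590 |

L/D = 4.36

At 6 km, from the table: ρ = 0.660 kg/m³.
Weight W = mg = 11800 × 9.81 = 1.1576×10^5 N; in level flight L = W.
q = ½ρv² = ½ × 0.66 × 226² = 16860 Pa.
CL = 2W/(ρv²S) = 2×1.1576×10^5/(0.66×226²×63.4) = 0.1083.
CD = 0.0243 + 0.0452 × 0.1083² = 0.02483.
L/D = CL/CD = 0.1083 / 0.02483 = 4.36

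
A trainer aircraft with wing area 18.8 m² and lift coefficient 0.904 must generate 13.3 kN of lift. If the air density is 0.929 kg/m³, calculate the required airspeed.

L = ½ρv²S·CL ⇒ v = √(2L/(ρ·S·CL))
v = √(2 × 13300 / (0.929 × 18.8 × 0.904)) = √1685 = 41 m/s

v = 41 m/s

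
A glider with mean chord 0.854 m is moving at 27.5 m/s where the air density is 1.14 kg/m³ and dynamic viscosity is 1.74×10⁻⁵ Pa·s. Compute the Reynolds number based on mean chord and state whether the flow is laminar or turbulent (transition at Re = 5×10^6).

Re = ρ·v·c/μ = 1.14 × 27.5 × 0.854 / (1.74×10⁻⁵) = 1.54×10^6
Since 1.54×10^6 < 5×10^6, the flow is laminar.

Re = 1.54×10^6 (laminar)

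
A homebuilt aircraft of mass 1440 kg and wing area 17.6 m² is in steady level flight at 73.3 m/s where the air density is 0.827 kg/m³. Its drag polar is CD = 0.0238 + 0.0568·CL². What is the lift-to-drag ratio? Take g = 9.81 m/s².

Weight W = mg = 1440 × 9.81 = 14126 N; in level flight L = W.
q = ½ρv² = ½ × 0.827 × 73.3² = 2222 Pa.
Required CL = L/(qS) = 14126/(2222·17.6) = 0.3613.
CD = 0.0238 + 0.0568 × 0.3613² = 0.03121.
L/D = CL/CD = 0.3613 / 0.03121 = 11.6

L/D = 11.6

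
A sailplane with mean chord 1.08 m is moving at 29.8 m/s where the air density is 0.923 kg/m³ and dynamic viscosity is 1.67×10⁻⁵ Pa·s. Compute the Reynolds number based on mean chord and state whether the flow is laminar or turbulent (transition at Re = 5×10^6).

Re = ρ·v·c/μ = 0.923 × 29.8 × 1.08 / (1.67×10⁻⁵) = 1.78×10^6
Since 1.78×10^6 < 5×10^6, the flow is laminar.

Re = 1.78×10^6 (laminar)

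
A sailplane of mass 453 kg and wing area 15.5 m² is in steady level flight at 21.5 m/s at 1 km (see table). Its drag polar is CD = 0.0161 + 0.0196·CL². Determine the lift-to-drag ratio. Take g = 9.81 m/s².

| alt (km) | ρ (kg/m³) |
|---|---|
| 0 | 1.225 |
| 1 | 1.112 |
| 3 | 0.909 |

At 1 km, from the table: ρ = 1.112 kg/m³.
Weight W = mg = 453 × 9.81 = 4443.9 N; in level flight L = W.
q = ½ρv² = ½ × 1.112 × 21.5² = 257 Pa.
CL = W/(q·S) = 4443.9 / (257 × 15.5) = 1.116.
CD = 0.0161 + 0.0196 × 1.116² = 0.04049.
L/D = CL/CD = 1.116 / 0.04049 = 27.6

L/D = 27.6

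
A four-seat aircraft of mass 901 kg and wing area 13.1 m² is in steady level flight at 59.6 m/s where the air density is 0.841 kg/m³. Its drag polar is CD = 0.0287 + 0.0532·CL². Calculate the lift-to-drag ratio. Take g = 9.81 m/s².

Level flight ⇒ L = W = m·g = 901 × 9.81 = 8838.8 N.
q = ½ρv² = ½ × 0.841 × 59.6² = 1494 Pa.
CL = W/(q·S) = 8838.8 / (1494 × 13.1) = 0.4517.
CD = 0.0287 + 0.0532 × 0.4517² = 0.03956.
L/D = CL/CD = 0.4517 / 0.03956 = 11.4

L/D = 11.4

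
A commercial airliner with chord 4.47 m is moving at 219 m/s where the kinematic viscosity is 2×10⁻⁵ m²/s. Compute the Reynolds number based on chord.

Re = v·c/ν = 219 × 4.47 / (2×10⁻⁵) = 4.89×10^7

Re = 4.89×10^7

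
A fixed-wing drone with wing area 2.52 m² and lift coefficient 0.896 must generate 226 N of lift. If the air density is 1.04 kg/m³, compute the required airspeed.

L = ½ρv²S·CL ⇒ v = √(2L/(ρ·S·CL))
v = √(2 × 226 / (1.04 × 2.52 × 0.896)) = √192.5 = 13.9 m/s

v = 13.9 m/s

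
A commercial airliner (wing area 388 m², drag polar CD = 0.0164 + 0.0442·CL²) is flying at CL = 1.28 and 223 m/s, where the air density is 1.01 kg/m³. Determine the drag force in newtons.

D = 8.65×10^5 N

CD = 0.0164 + 0.0442 × 1.28² = 0.08882
D = ½ρv²S·CD = ½ × 1.01 × 223² × 388 × 0.08882 = 8.65×10^5 N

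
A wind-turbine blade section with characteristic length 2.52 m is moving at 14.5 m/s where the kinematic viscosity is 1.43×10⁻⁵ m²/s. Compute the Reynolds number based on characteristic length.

Re = 2.56×10^6

Re = v·c/ν = 14.5 × 2.52 / (1.43×10⁻⁵) = 2.56×10^6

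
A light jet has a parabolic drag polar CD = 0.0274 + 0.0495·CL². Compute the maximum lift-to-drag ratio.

For CD = CD0 + K·CL², (L/D)max occurs at CL* = √(CD0/K) and equals 1/(2√(K·CD0)).
(L/D)max = 1/(2√(0.0495 × 0.0274)) = 1/(2 × 0.03683) = 13.6

(L/D)max = 13.6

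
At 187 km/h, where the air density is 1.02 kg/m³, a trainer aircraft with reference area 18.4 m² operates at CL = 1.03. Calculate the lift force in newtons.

Convert speed: v = 187 km/h ÷ 3.6 = 51.94 m/s.
Dynamic pressure q = ½ρv² = ½ × 1.02 × 51.94² = 1376 Pa.
L = q·S·CL = 1376 × 18.4 × 1.03 = 26100 N ≈ 26.1 kN

L = 26100 N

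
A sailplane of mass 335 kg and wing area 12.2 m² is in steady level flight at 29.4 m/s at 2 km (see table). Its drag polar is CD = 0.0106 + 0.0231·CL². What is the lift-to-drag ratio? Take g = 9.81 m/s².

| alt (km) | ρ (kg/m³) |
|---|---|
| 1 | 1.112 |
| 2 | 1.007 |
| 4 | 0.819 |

At 2 km, from the table: ρ = 1.007 kg/m³.
Weight W = mg = 335 × 9.81 = 3286.4 N; in level flight L = W.
q = ½ρv² = ½ × 1.007 × 29.4² = 435.2 Pa.
CL = 2W/(ρv²S) = 2×3286.4/(1.007×29.4²×12.2) = 0.619.
CD = 0.0106 + 0.0231 × 0.619² = 0.01945.
L/D = CL/CD = 0.619 / 0.01945 = 31.8

L/D = 31.8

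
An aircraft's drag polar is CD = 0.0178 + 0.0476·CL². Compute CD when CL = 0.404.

CD = 0.0256

CD = 0.0178 + 0.0476 × 0.404² = 0.0178 + 0.007769 = 0.0256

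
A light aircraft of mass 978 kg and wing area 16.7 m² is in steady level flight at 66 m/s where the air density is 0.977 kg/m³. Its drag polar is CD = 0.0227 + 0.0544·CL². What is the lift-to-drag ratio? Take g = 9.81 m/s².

L/D = 10.1

Level flight ⇒ L = W = m·g = 978 × 9.81 = 9594.2 N.
Dynamic pressure q = 0.5 × 0.977 × 66² = 2128 Pa.
Required CL = L/(qS) = 9594.2/(2128·16.7) = 0.27.
CD = 0.0227 + 0.0544 × 0.27² = 0.02667.
L/D = CL/CD = 0.27 / 0.02667 = 10.1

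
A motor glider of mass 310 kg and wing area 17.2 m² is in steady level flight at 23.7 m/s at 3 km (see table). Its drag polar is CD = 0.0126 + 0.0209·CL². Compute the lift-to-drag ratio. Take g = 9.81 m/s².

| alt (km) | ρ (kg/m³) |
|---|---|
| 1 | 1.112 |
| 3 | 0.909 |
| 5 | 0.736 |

L/D = 30.6

At 3 km, from the table: ρ = 0.909 kg/m³.
Level flight ⇒ L = W = m·g = 310 × 9.81 = 3041.1 N.
q = ½ρv² = ½ × 0.909 × 23.7² = 255.3 Pa.
CL = W/(q·S) = 3041.1 / (255.3 × 17.2) = 0.6926.
CD = 0.0126 + 0.0209 × 0.6926² = 0.02263.
L/D = CL/CD = 0.6926 / 0.02263 = 30.6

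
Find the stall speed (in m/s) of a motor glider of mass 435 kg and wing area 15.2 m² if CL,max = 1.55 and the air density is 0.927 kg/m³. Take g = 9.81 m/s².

Weight W = mg = 435 × 9.81 = 4267 N.
V_stall = √(2W/(ρ·S·CL,max)) = √(2 × 4267 / (0.927 × 15.2 × 1.55))
V_stall = √390.8 = 19.8 m/s

V_stall = 19.8 m/s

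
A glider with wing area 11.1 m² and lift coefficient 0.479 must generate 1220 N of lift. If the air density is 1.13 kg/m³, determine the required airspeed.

v = 20.2 m/s

L = ½ρv²S·CL ⇒ v = √(2L/(ρ·S·CL))
v = √(2 × 1220 / (1.13 × 11.1 × 0.479)) = √406.1 = 20.2 m/s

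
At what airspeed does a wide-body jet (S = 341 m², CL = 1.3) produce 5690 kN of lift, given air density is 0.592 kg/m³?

v = 208 m/s

L = ½ρv²S·CL ⇒ v = √(2L/(ρ·S·CL))
v = √(2 × 5.69×10^6 / (0.592 × 341 × 1.3)) = √43360 = 208 m/s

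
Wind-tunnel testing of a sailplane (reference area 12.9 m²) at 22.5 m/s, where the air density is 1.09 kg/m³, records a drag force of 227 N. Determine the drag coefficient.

From D = ½ρv²S·CD, rearranging gives CD = 2D/(ρv²S).
CD = 2 × 227 / (1.09 × 22.5² × 12.9) = 0.0638

CD = 0.0638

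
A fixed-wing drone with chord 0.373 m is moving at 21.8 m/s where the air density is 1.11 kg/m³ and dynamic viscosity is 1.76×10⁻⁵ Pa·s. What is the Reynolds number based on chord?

Re = ρ·v·c/μ = 1.11 × 21.8 × 0.373 / (1.76×10⁻⁵) = 5.13×10^5

Re = 5.13×10^5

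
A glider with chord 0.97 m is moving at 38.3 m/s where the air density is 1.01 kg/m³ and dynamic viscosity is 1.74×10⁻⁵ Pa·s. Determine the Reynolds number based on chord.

Re = ρ·v·c/μ = 1.01 × 38.3 × 0.97 / (1.74×10⁻⁵) = 2.16×10^6

Re = 2.16×10^6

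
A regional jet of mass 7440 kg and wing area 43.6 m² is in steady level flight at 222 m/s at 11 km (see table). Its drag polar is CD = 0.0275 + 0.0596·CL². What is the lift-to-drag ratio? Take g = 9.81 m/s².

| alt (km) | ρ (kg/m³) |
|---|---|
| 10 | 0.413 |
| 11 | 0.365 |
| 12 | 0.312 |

At 11 km, from the table: ρ = 0.365 kg/m³.
In steady level flight, lift balances weight: W = mg = 7440 × 9.81 = 72986 N.
Dynamic pressure q = 0.5 × 0.365 × 222² = 8994 Pa.
CL = W/(q·S) = 72986 / (8994 × 43.6) = 0.1861.
CD = 0.0275 + 0.0596 × 0.1861² = 0.02956.
L/D = CL/CD = 0.1861 / 0.02956 = 6.3

L/D = 6.3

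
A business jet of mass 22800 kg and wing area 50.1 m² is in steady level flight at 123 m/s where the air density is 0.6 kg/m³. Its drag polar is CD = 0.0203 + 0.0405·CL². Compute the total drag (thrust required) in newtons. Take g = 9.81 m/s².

In steady level flight, lift balances weight: W = mg = 22800 × 9.81 = 2.2367×10^5 N.
q = ½ρv² = ½ × 0.6 × 123² = 4539 Pa.
CL = 2W/(ρv²S) = 2×2.2367×10^5/(0.6×123²×50.1) = 0.9836.
CD = 0.0203 + 0.0405 × 0.9836² = 0.05949.
D = q·S·CD = 4539 × 50.1 × 0.05949 = 13530 N

D = 13500 N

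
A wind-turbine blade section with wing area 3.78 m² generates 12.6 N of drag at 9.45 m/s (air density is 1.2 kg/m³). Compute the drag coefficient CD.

CD = 0.0622

From D = ½ρv²S·CD, rearranging gives CD = 2D/(ρv²S).
CD = 2 × 12.6 / (1.2 × 9.45² × 3.78) = 0.0622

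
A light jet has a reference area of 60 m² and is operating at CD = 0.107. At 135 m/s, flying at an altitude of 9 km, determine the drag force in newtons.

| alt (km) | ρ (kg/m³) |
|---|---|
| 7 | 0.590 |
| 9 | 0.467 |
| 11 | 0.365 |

D = 27300 N

At 9 km, from the table: ρ = 0.467 kg/m³.
D = ½ρv²S·CD = ½ × 0.467 × 135² × 60 × 0.107 = 27300 N ≈ 27.3 kN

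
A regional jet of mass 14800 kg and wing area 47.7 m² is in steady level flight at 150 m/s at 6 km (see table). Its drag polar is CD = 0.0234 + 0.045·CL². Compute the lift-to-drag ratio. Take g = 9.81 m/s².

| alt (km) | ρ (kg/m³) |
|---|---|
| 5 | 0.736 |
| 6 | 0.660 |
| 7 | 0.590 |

At 6 km, from the table: ρ = 0.660 kg/m³.
Level flight ⇒ L = W = m·g = 14800 × 9.81 = 1.4519×10^5 N.
q = ½ρv² = ½ × 0.66 × 150² = 7425 Pa.
CL = W/(q·S) = 1.4519×10^5 / (7425 × 47.7) = 0.4099.
CD = 0.0234 + 0.045 × 0.4099² = 0.03096.
L/D = CL/CD = 0.4099 / 0.03096 = 13.2

L/D = 13.2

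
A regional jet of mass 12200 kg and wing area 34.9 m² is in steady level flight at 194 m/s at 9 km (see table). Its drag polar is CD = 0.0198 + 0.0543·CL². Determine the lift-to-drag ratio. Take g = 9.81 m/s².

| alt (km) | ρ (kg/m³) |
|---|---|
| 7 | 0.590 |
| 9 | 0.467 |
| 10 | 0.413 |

L/D = 13.9

At 9 km, from the table: ρ = 0.467 kg/m³.
Weight W = mg = 12200 × 9.81 = 1.1968×10^5 N; in level flight L = W.
q = ½ρv² = ½ × 0.467 × 194² = 8788 Pa.
CL = 2W/(ρv²S) = 2×1.1968×10^5/(0.467×194²×34.9) = 0.3902.
CD = 0.0198 + 0.0543 × 0.3902² = 0.02807.
L/D = CL/CD = 0.3902 / 0.02807 = 13.9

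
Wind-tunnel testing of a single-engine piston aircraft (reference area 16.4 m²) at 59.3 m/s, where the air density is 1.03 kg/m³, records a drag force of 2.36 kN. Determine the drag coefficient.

CD = 0.0795

From D = ½ρv²S·CD, rearranging gives CD = 2D/(ρv²S).
CD = 2 × 2360 / (1.03 × 59.3² × 16.4) = 0.0795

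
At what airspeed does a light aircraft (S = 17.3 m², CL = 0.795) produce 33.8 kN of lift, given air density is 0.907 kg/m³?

v = 73.6 m/s

L = ½ρv²S·CL ⇒ v = √(2L/(ρ·S·CL))
v = √(2 × 33800 / (0.907 × 17.3 × 0.795)) = √5419 = 73.6 m/s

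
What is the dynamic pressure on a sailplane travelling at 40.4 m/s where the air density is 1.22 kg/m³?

q = ½ρv² = ½ × 1.22 × 40.4² = 996 Pa

q = 996 Pa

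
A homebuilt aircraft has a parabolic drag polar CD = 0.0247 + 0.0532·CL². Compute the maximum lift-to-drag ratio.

For CD = CD0 + K·CL², (L/D)max occurs at CL* = √(CD0/K) and equals 1/(2√(K·CD0)).
(L/D)max = 1/(2√(0.0532 × 0.0247)) = 1/(2 × 0.03625) = 13.8

(L/D)max = 13.8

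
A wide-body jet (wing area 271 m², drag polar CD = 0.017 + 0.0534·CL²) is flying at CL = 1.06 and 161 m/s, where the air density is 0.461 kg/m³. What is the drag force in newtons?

D = 1.25×10^5 N

CD = 0.017 + 0.0534 × 1.06² = 0.077
D = ½ρv²S·CD = ½ × 0.461 × 161² × 271 × 0.077 = 1.25×10^5 N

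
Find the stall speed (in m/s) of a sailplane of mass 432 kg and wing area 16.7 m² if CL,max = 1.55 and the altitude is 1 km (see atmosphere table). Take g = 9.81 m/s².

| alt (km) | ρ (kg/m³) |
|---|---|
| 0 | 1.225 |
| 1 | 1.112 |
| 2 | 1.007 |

At 1 km, from the table: ρ = 1.112 kg/m³.
At stall, lift equals weight: L = W = m·g = 432 × 9.81 = 4238 N.
V_stall = √(2W/(ρ·S·CL,max)) = √(2 × 4238 / (1.112 × 16.7 × 1.55))
V_stall = √294.5 = 17.2 m/s

V_stall = 17.2 m/s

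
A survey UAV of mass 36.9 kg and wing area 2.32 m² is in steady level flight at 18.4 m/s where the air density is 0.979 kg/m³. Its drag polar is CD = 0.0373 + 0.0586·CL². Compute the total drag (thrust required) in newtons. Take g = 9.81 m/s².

Weight W = mg = 36.9 × 9.81 = 361.99 N; in level flight L = W.
q = ½ρv² = ½ × 0.979 × 18.4² = 165.7 Pa.
Required CL = L/(qS) = 361.99/(165.7·2.32) = 0.9415.
CD = 0.0373 + 0.0586 × 0.9415² = 0.08924.
D = q·S·CD = 165.7 × 2.32 × 0.08924 = 34.31 N

D = 34.3 N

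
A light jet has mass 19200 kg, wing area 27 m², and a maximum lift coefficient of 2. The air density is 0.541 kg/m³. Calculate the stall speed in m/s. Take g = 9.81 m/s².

Weight W = mg = 19200 × 9.81 = 1.884×10^5 N.
V_stall = √(2W/(ρ·S·CL,max)) = √(2 × 1.884×10^5 / (0.541 × 27 × 2))
V_stall = √12890 = 114 m/s

V_stall = 114 m/s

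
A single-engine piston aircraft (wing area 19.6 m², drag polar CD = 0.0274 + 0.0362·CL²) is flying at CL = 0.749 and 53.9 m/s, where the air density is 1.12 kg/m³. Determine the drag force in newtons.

CD = 0.0274 + 0.0362 × 0.749² = 0.04771
D = ½ρv²S·CD = ½ × 1.12 × 53.9² × 19.6 × 0.04771 = 1520 N

D = 1520 N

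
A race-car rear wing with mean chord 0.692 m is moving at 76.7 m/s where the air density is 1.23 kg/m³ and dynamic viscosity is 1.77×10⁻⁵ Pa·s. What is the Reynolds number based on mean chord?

Re = ρ·v·c/μ = 1.23 × 76.7 × 0.692 / (1.77×10⁻⁵) = 3.69×10^6

Re = 3.69×10^6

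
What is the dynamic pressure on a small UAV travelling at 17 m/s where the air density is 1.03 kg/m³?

q = ½ρv² = ½ × 1.03 × 17² = 149 Pa

q = 149 Pa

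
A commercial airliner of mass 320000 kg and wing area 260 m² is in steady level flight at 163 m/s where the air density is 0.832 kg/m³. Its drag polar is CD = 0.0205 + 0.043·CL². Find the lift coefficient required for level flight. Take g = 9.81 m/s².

In steady level flight, lift balances weight: W = mg = 320000 × 9.81 = 3.1392×10^6 N.
q = ½ρv² = ½ × 0.832 × 163² = 11050 Pa.
CL = 2W/(ρv²S) = 2×3.1392×10^6/(0.832×163²×260) = 1.092.

CL = 1.09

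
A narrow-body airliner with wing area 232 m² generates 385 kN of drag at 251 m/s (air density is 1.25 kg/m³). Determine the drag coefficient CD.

From D = ½ρv²S·CD, rearranging gives CD = 2D/(ρv²S).
CD = 2 × 3.85×10^5 / (1.25 × 251² × 232) = 0.0421

CD = 0.0421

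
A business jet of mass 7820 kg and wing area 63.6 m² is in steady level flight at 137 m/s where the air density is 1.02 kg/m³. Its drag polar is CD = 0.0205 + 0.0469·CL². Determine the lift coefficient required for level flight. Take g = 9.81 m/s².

Weight W = mg = 7820 × 9.81 = 76714 N; in level flight L = W.
q = ½ρv² = ½ × 1.02 × 137² = 9572 Pa.
CL = W/(q·S) = 76714 / (9572 × 63.6) = 0.126.

CL = 0.126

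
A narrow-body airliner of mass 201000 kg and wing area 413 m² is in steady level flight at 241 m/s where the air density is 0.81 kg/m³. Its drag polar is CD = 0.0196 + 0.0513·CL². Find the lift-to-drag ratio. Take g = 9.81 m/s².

Level flight ⇒ L = W = m·g = 201000 × 9.81 = 1.9718×10^6 N.
q = ½ρv² = ½ × 0.81 × 241² = 23520 Pa.
Required CL = L/(qS) = 1.9718×10^6/(23520·413) = 0.203.
CD = 0.0196 + 0.0513 × 0.203² = 0.02171.
L/D = CL/CD = 0.203 / 0.02171 = 9.35

L/D = 9.35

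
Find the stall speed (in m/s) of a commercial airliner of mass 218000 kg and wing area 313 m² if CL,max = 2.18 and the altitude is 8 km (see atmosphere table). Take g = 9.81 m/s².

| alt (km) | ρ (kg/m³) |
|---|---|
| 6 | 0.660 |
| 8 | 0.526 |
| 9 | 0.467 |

V_stall = 109 m/s

At 8 km, from the table: ρ = 0.526 kg/m³.
Stall occurs when L = W at CL,max. W = mg = 218000 × 9.81 = 2.139×10^6 N.
From L = ½ρV²S·CL,max = W: V_stall = √(2W/(ρSCL,max)) = √(2·2.139×10^6/(0.526·313·2.18))
V_stall = √11920 = 109 m/s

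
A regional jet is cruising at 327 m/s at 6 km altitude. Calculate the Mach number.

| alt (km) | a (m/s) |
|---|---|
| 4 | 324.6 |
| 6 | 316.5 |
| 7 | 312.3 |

At 6 km, from the table: a = 316.5 m/s.
M = v/a = 327 / 316.5 = 1.03

M = 1.03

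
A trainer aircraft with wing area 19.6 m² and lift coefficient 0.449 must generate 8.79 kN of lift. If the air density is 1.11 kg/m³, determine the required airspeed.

v = 42.4 m/s

L = ½ρv²S·CL ⇒ v = √(2L/(ρ·S·CL))
v = √(2 × 8790 / (1.11 × 19.6 × 0.449)) = √1800 = 42.4 m/s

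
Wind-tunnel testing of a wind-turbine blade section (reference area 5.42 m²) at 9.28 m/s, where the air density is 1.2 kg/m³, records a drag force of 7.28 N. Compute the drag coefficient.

CD = 0.026

From D = ½ρv²S·CD, rearranging gives CD = 2D/(ρv²S).
CD = 2 × 7.28 / (1.2 × 9.28² × 5.42) = 0.026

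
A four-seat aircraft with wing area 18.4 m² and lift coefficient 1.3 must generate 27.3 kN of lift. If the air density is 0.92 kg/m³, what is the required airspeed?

v = 49.8 m/s

L = ½ρv²S·CL ⇒ v = √(2L/(ρ·S·CL))
v = √(2 × 27300 / (0.92 × 18.4 × 1.3)) = √2481 = 49.8 m/s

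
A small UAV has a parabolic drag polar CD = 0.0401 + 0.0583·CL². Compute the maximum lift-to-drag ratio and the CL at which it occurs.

(L/D)max = 10.3, at CL = 0.829

For CD = CD0 + K·CL², (L/D)max occurs at CL* = √(CD0/K) and equals 1/(2√(K·CD0)).
(L/D)max = 1/(2√(0.0583 × 0.0401)) = 1/(2 × 0.04835) = 10.3
CL* = √(0.0401/0.0583) = 0.829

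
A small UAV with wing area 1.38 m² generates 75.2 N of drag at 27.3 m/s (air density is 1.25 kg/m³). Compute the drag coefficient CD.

From D = ½ρv²S·CD, rearranging gives CD = 2D/(ρv²S).
CD = 2 × 75.2 / (1.25 × 27.3² × 1.38) = 0.117

CD = 0.117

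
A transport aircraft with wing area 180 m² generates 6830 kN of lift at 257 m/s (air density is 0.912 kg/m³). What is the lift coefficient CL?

From L = ½ρv²S·CL, rearranging gives CL = 2L/(ρv²S).
CL = 2 × 6.83×10^6 / (0.912 × 257² × 180) = 1.26

CL = 1.26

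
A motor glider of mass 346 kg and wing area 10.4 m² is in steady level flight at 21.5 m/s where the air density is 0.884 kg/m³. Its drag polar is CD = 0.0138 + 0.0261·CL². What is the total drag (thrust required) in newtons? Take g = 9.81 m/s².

In steady level flight, lift balances weight: W = mg = 346 × 9.81 = 3394.3 N.
Dynamic pressure q = 0.5 × 0.884 × 21.5² = 204.3 Pa.
CL = 2W/(ρv²S) = 2×3394.3/(0.884×21.5²×10.4) = 1.597.
CD = 0.0138 + 0.0261 × 1.597² = 0.0804.
D = q·S·CD = 204.3 × 10.4 × 0.0804 = 170.8 N

D = 171 N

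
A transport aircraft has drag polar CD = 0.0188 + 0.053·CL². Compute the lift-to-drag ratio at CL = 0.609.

L/D = 15.8

CD = 0.0188 + 0.053 × 0.609² = 0.03846
L/D = CL/CD = 0.609 / 0.03846 = 15.8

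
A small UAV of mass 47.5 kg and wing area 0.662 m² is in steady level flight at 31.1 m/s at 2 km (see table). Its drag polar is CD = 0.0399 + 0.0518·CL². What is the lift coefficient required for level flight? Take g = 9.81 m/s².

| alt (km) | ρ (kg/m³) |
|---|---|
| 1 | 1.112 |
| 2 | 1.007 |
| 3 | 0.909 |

CL = 1.45

At 2 km, from the table: ρ = 1.007 kg/m³.
Weight W = mg = 47.5 × 9.81 = 465.98 N; in level flight L = W.
Dynamic pressure q = 0.5 × 1.007 × 31.1² = 487 Pa.
Required CL = L/(qS) = 465.98/(487·0.662) = 1.445.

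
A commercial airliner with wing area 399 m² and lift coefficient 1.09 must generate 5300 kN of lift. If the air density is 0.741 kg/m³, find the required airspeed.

L = ½ρv²S·CL ⇒ v = √(2L/(ρ·S·CL))
v = √(2 × 5.3×10^6 / (0.741 × 399 × 1.09)) = √32890 = 181 m/s

v = 181 m/s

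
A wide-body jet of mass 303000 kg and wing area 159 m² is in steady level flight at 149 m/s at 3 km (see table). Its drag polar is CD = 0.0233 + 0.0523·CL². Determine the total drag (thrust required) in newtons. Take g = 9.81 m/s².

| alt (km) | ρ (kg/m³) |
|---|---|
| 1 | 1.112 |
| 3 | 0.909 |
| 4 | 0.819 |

At 3 km, from the table: ρ = 0.909 kg/m³.
Level flight ⇒ L = W = m·g = 303000 × 9.81 = 2.9724×10^6 N.
Dynamic pressure q = 0.5 × 0.909 × 149² = 10090 Pa.
CL = W/(q·S) = 2.9724×10^6 / (10090 × 159) = 1.853.
CD = 0.0233 + 0.0523 × 1.853² = 0.2028.
D = q·S·CD = 10090 × 159 × 0.2028 = 3.254×10^5 N

D = 3.25×10^5 N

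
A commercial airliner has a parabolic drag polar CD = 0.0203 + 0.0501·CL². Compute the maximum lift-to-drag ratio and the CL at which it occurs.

For CD = CD0 + K·CL², (L/D)max occurs at CL* = √(CD0/K) and equals 1/(2√(K·CD0)).
(L/D)max = 1/(2√(0.0501 × 0.0203)) = 1/(2 × 0.03189) = 15.7
CL* = √(0.0203/0.0501) = 0.637

(L/D)max = 15.7, at CL = 0.637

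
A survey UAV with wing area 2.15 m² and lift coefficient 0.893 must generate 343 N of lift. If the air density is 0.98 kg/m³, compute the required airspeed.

L = ½ρv²S·CL ⇒ v = √(2L/(ρ·S·CL))
v = √(2 × 343 / (0.98 × 2.15 × 0.893)) = √364.6 = 19.1 m/s

v = 19.1 m/s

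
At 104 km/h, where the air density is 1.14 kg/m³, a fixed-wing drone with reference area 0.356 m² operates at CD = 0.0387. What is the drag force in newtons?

D = 6.55 N

Convert speed: v = 104 km/h ÷ 3.6 = 28.89 m/s.
Dynamic pressure q = ½ρv² = ½ × 1.14 × 28.89² = 475.7 Pa.
D = q·S·CD = 475.7 × 0.356 × 0.0387 = 6.55 N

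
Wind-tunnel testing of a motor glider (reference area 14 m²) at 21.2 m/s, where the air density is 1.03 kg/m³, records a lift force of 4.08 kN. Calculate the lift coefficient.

From L = ½ρv²S·CL, rearranging gives CL = 2L/(ρv²S).
CL = 2 × 4080 / (1.03 × 21.2² × 14) = 1.26

CL = 1.26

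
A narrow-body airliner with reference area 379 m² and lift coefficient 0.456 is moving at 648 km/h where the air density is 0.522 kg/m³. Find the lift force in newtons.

Convert speed: v = 648 km/h ÷ 3.6 = 180 m/s.
L = ½ρv²S·CL = ½ × 0.522 × 180² × 379 × 0.456 = 1.46×10^6 N ≈ 1460 kN

L = 1.46×10^6 N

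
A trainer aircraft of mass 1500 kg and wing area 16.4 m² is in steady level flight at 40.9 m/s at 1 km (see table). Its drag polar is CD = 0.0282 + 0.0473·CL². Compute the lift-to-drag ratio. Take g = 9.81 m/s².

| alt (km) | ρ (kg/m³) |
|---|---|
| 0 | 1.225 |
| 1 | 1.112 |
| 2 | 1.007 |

L/D = 13.4

At 1 km, from the table: ρ = 1.112 kg/m³.
Weight W = mg = 1500 × 9.81 = 14715 N; in level flight L = W.
Dynamic pressure q = 0.5 × 1.112 × 40.9² = 930.1 Pa.
Required CL = L/(qS) = 14715/(930.1·16.4) = 0.9647.
CD = 0.0282 + 0.0473 × 0.9647² = 0.07222.
L/D = CL/CD = 0.9647 / 0.07222 = 13.4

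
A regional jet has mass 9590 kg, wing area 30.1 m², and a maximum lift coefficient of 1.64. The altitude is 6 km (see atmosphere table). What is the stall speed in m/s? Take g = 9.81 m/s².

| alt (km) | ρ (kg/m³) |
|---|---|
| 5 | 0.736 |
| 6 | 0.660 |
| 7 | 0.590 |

V_stall = 76 m/s

At 6 km, from the table: ρ = 0.660 kg/m³.
At stall, lift equals weight: L = W = m·g = 9590 × 9.81 = 94080 N.
From L = ½ρV²S·CL,max = W: V_stall = √(2W/(ρSCL,max)) = √(2·94080/(0.66·30.1·1.64))
V_stall = √5775 = 76 m/s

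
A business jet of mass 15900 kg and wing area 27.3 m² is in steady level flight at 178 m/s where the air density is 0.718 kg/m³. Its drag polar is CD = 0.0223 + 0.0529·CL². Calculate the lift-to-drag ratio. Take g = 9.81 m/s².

L/D = 14.1

Weight W = mg = 15900 × 9.81 = 1.5598×10^5 N; in level flight L = W.
q = ½ρv² = ½ × 0.718 × 178² = 11370 Pa.
CL = 2W/(ρv²S) = 2×1.5598×10^5/(0.718×178²×27.3) = 0.5023.
CD = 0.0223 + 0.0529 × 0.5023² = 0.03565.
L/D = CL/CD = 0.5023 / 0.03565 = 14.1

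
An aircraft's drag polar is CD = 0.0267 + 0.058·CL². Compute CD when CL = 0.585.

CD = 0.0267 + 0.058 × 0.585² = 0.0267 + 0.01985 = 0.0465

CD = 0.0465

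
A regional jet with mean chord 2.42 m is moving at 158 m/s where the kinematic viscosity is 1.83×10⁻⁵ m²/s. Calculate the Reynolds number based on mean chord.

Re = 2.09×10^7

Re = v·c/ν = 158 × 2.42 / (1.83×10⁻⁵) = 2.09×10^7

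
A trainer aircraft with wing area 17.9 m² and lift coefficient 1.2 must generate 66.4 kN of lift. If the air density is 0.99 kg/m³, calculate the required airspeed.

L = ½ρv²S·CL ⇒ v = √(2L/(ρ·S·CL))
v = √(2 × 66400 / (0.99 × 17.9 × 1.2)) = √6245 = 79 m/s

v = 79 m/s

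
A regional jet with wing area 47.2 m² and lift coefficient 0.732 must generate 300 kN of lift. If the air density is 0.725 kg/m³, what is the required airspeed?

L = ½ρv²S·CL ⇒ v = √(2L/(ρ·S·CL))
v = √(2 × 3×10^5 / (0.725 × 47.2 × 0.732)) = √23950 = 155 m/s

v = 155 m/s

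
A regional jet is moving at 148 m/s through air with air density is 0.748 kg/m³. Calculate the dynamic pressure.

q = ½ρv² = ½ × 0.748 × 148² = 8190 Pa

q = 8190 Pa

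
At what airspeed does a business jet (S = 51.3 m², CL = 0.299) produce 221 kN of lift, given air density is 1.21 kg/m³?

v = 154 m/s

L = ½ρv²S·CL ⇒ v = √(2L/(ρ·S·CL))
v = √(2 × 2.21×10^5 / (1.21 × 51.3 × 0.299)) = √23810 = 154 m/s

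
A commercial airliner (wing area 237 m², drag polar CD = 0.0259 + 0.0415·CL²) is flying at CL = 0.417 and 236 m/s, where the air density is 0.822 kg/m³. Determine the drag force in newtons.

CD = 0.0259 + 0.0415 × 0.417² = 0.03312
D = ½ρv²S·CD = ½ × 0.822 × 236² × 237 × 0.03312 = 1.8×10^5 N

D = 1.8×10^5 N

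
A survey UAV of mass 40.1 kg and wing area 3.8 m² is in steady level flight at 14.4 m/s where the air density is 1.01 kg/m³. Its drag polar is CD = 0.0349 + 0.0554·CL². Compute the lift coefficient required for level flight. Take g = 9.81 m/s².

CL = 0.989

Level flight ⇒ L = W = m·g = 40.1 × 9.81 = 393.38 N.
q = ½ρv² = ½ × 1.01 × 14.4² = 104.7 Pa.
CL = 2W/(ρv²S) = 2×393.38/(1.01×14.4²×3.8) = 0.9886.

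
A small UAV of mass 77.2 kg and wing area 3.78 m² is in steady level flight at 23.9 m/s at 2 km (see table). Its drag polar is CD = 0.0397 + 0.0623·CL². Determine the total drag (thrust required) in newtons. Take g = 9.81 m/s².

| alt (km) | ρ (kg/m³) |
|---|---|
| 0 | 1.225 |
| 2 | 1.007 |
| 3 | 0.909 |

At 2 km, from the table: ρ = 1.007 kg/m³.
In steady level flight, lift balances weight: W = mg = 77.2 × 9.81 = 757.33 N.
q = ½ρv² = ½ × 1.007 × 23.9² = 287.6 Pa.
CL = W/(q·S) = 757.33 / (287.6 × 3.78) = 0.6966.
CD = 0.0397 + 0.0623 × 0.6966² = 0.06993.
D = q·S·CD = 287.6 × 3.78 × 0.06993 = 76.03 N

D = 76 N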